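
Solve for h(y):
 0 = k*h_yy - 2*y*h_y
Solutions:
 h(y) = C1 + C2*erf(y*sqrt(-1/k))/sqrt(-1/k)


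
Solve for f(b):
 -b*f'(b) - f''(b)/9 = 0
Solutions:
 f(b) = C1 + C2*erf(3*sqrt(2)*b/2)


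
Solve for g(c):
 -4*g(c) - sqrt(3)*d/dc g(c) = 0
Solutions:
 g(c) = C1*exp(-4*sqrt(3)*c/3)


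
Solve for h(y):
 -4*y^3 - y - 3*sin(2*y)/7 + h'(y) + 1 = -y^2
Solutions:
 h(y) = C1 + y^4 - y^3/3 + y^2/2 - y - 3*cos(2*y)/14


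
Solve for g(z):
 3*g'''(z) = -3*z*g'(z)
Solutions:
 g(z) = C1 + Integral(C2*airyai(-z) + C3*airybi(-z), z)


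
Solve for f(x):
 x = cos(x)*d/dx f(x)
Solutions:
 f(x) = C1 + Integral(x/cos(x), x)


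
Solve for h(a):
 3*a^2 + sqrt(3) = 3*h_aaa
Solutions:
 h(a) = C1 + C2*a + C3*a^2 + a^5/60 + sqrt(3)*a^3/18


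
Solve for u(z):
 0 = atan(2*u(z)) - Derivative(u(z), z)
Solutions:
 Integral(1/atan(2*_y), (_y, u(z))) = C1 + z


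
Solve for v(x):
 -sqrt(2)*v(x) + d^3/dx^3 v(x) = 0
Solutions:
 v(x) = C3*exp(2^(1/6)*x) + (C1*sin(2^(1/6)*sqrt(3)*x/2) + C2*cos(2^(1/6)*sqrt(3)*x/2))*exp(-2^(1/6)*x/2)


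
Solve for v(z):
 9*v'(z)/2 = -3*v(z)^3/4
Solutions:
 v(z) = -sqrt(3)*sqrt(-1/(C1 - z))
 v(z) = sqrt(3)*sqrt(-1/(C1 - z))


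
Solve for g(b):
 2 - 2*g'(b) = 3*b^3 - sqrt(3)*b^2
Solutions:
 g(b) = C1 - 3*b^4/8 + sqrt(3)*b^3/6 + b


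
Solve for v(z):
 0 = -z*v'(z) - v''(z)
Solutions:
 v(z) = C1 + C2*erf(sqrt(2)*z/2)


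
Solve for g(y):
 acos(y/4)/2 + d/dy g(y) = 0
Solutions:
 g(y) = C1 - y*acos(y/4)/2 + sqrt(16 - y^2)/2


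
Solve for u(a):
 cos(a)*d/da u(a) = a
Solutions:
 u(a) = C1 + Integral(a/cos(a), a)


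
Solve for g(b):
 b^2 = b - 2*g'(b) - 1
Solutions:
 g(b) = C1 - b^3/6 + b^2/4 - b/2


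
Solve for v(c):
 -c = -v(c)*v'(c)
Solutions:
 v(c) = -sqrt(C1 + c^2)
 v(c) = sqrt(C1 + c^2)


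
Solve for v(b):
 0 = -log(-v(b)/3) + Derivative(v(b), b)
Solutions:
 -Integral(1/(log(-_y) - log(3)), (_y, v(b))) = C1 - b


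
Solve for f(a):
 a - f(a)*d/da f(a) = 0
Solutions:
 f(a) = -sqrt(C1 + a^2)
 f(a) = sqrt(C1 + a^2)


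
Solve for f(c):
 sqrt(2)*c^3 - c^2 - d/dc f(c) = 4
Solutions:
 f(c) = C1 + sqrt(2)*c^4/4 - c^3/3 - 4*c


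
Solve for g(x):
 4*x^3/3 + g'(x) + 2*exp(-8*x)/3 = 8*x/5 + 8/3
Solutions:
 g(x) = C1 - x^4/3 + 4*x^2/5 + 8*x/3 + exp(-8*x)/12


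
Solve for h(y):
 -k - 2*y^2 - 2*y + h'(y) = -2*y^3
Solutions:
 h(y) = C1 + k*y - y^4/2 + 2*y^3/3 + y^2


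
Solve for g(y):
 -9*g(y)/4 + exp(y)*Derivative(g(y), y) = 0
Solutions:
 g(y) = C1*exp(-9*exp(-y)/4)


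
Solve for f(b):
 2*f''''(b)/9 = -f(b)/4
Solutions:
 f(b) = (C1*sin(2^(3/4)*sqrt(3)*b/4) + C2*cos(2^(3/4)*sqrt(3)*b/4))*exp(-2^(3/4)*sqrt(3)*b/4) + (C3*sin(2^(3/4)*sqrt(3)*b/4) + C4*cos(2^(3/4)*sqrt(3)*b/4))*exp(2^(3/4)*sqrt(3)*b/4)


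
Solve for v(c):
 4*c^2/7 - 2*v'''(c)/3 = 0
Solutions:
 v(c) = C1 + C2*c + C3*c^2 + c^5/70


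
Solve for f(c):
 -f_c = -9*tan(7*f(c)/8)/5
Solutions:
 f(c) = -8*asin(C1*exp(63*c/40))/7 + 8*pi/7
 f(c) = 8*asin(C1*exp(63*c/40))/7


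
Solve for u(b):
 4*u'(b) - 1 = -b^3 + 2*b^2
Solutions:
 u(b) = C1 - b^4/16 + b^3/6 + b/4


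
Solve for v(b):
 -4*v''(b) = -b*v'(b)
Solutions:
 v(b) = C1 + C2*erfi(sqrt(2)*b/4)


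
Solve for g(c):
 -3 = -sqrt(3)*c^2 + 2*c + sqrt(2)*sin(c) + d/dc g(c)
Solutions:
 g(c) = C1 + sqrt(3)*c^3/3 - c^2 - 3*c + sqrt(2)*cos(c)


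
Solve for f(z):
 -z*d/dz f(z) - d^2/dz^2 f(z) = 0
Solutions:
 f(z) = C1 + C2*erf(sqrt(2)*z/2)


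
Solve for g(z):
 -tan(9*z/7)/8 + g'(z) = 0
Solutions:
 g(z) = C1 - 7*log(cos(9*z/7))/72


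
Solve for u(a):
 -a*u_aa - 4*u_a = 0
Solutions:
 u(a) = C1 + C2/a^3


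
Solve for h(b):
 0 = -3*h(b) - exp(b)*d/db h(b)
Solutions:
 h(b) = C1*exp(3*exp(-b))


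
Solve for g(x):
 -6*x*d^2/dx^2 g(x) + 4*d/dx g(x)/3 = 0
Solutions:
 g(x) = C1 + C2*x^(11/9)


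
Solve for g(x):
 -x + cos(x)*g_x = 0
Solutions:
 g(x) = C1 + Integral(x/cos(x), x)


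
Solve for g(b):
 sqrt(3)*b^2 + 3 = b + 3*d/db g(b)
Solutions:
 g(b) = C1 + sqrt(3)*b^3/9 - b^2/6 + b


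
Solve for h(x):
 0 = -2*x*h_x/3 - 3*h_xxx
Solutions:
 h(x) = C1 + Integral(C2*airyai(-6^(1/3)*x/3) + C3*airybi(-6^(1/3)*x/3), x)


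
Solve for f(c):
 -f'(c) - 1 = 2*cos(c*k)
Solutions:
 f(c) = C1 - c - 2*sin(c*k)/k


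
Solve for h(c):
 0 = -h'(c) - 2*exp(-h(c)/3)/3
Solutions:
 h(c) = 3*log(C1 - 2*c/9)


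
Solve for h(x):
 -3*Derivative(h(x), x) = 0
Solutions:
 h(x) = C1


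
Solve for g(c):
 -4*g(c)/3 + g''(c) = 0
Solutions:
 g(c) = C1*exp(-2*sqrt(3)*c/3) + C2*exp(2*sqrt(3)*c/3)


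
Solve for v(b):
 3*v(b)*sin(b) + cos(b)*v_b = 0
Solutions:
 v(b) = C1*cos(b)^3


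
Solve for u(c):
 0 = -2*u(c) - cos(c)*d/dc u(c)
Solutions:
 u(c) = C1*(sin(c) - 1)/(sin(c) + 1)


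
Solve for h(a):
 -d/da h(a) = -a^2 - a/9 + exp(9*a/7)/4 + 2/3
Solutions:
 h(a) = C1 + a^3/3 + a^2/18 - 2*a/3 - 7*exp(9*a/7)/36


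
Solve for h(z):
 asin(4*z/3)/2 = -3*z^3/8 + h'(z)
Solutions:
 h(z) = C1 + 3*z^4/32 + z*asin(4*z/3)/2 + sqrt(9 - 16*z^2)/8


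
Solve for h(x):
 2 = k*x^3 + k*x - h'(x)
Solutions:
 h(x) = C1 + k*x^4/4 + k*x^2/2 - 2*x


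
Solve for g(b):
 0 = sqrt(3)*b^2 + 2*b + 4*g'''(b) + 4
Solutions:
 g(b) = C1 + C2*b + C3*b^2 - sqrt(3)*b^5/240 - b^4/48 - b^3/6


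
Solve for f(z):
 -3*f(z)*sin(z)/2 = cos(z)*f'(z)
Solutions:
 f(z) = C1*cos(z)^(3/2)


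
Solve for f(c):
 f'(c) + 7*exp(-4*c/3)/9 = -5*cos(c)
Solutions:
 f(c) = C1 - 5*sin(c) + 7*exp(-4*c/3)/12


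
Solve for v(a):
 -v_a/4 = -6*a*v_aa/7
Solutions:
 v(a) = C1 + C2*a^(31/24)


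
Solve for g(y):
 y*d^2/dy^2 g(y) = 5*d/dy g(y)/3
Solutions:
 g(y) = C1 + C2*y^(8/3)


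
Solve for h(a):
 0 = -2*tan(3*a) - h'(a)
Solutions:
 h(a) = C1 + 2*log(cos(3*a))/3


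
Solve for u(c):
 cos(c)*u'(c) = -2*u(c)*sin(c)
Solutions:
 u(c) = C1*cos(c)^2


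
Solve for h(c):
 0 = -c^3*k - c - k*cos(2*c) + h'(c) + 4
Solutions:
 h(c) = C1 + c^4*k/4 + c^2/2 - 4*c + k*sin(2*c)/2


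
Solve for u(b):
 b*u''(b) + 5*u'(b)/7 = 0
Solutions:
 u(b) = C1 + C2*b^(2/7)


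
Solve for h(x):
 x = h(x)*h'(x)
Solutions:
 h(x) = -sqrt(C1 + x^2)
 h(x) = sqrt(C1 + x^2)


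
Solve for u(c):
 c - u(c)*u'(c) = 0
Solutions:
 u(c) = -sqrt(C1 + c^2)
 u(c) = sqrt(C1 + c^2)


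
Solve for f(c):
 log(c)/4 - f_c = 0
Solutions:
 f(c) = C1 + c*log(c)/4 - c/4


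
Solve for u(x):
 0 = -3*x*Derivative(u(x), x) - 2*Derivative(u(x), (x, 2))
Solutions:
 u(x) = C1 + C2*erf(sqrt(3)*x/2)


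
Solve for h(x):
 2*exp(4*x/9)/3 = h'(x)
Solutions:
 h(x) = C1 + 3*exp(4*x/9)/2


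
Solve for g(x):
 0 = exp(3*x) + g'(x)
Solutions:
 g(x) = C1 - exp(3*x)/3


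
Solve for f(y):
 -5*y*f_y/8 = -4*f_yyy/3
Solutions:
 f(y) = C1 + Integral(C2*airyai(30^(1/3)*y/4) + C3*airybi(30^(1/3)*y/4), y)


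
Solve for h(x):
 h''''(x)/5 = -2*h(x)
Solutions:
 h(x) = (C1*sin(2^(3/4)*5^(1/4)*x/2) + C2*cos(2^(3/4)*5^(1/4)*x/2))*exp(-2^(3/4)*5^(1/4)*x/2) + (C3*sin(2^(3/4)*5^(1/4)*x/2) + C4*cos(2^(3/4)*5^(1/4)*x/2))*exp(2^(3/4)*5^(1/4)*x/2)


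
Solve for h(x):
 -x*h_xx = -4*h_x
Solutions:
 h(x) = C1 + C2*x^5


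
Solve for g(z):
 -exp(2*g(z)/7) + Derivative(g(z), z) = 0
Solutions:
 g(z) = 7*log(-sqrt(-1/(C1 + z))) - 7*log(2) + 7*log(14)/2
 g(z) = 7*log(-1/(C1 + z))/2 - 7*log(2) + 7*log(14)/2


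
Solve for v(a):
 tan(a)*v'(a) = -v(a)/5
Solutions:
 v(a) = C1/sin(a)^(1/5)


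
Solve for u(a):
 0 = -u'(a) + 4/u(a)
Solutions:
 u(a) = -sqrt(C1 + 8*a)
 u(a) = sqrt(C1 + 8*a)


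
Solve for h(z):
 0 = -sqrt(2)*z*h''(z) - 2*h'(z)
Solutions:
 h(z) = C1 + C2*z^(1 - sqrt(2))


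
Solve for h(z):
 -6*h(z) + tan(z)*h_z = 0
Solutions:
 h(z) = C1*sin(z)^6


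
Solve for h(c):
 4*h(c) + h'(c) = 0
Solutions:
 h(c) = C1*exp(-4*c)


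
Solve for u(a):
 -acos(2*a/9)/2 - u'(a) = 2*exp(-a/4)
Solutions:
 u(a) = C1 - a*acos(2*a/9)/2 + sqrt(81 - 4*a^2)/4 + 8*exp(-a/4)


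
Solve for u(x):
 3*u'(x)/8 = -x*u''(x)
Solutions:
 u(x) = C1 + C2*x^(5/8)


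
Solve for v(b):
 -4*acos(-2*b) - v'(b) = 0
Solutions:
 v(b) = C1 - 4*b*acos(-2*b) - 2*sqrt(1 - 4*b^2)


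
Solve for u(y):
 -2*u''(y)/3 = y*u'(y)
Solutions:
 u(y) = C1 + C2*erf(sqrt(3)*y/2)


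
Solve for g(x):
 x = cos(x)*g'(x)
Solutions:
 g(x) = C1 + Integral(x/cos(x), x)


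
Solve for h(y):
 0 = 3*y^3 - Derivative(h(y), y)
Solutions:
 h(y) = C1 + 3*y^4/4


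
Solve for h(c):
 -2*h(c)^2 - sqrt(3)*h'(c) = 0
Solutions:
 h(c) = 3/(C1 + 2*sqrt(3)*c)


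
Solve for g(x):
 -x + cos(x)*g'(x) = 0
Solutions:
 g(x) = C1 + Integral(x/cos(x), x)


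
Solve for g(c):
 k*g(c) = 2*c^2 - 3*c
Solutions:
 g(c) = c*(2*c - 3)/k


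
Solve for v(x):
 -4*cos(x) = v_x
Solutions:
 v(x) = C1 - 4*sin(x)


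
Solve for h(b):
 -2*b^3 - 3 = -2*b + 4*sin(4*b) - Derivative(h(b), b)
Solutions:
 h(b) = C1 + b^4/2 - b^2 + 3*b - cos(4*b)


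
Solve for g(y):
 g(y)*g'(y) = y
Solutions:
 g(y) = -sqrt(C1 + y^2)
 g(y) = sqrt(C1 + y^2)


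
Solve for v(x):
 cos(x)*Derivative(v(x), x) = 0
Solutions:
 v(x) = C1


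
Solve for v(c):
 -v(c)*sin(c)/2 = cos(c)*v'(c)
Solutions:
 v(c) = C1*sqrt(cos(c))


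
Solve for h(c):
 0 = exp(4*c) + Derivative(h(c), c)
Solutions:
 h(c) = C1 - exp(4*c)/4


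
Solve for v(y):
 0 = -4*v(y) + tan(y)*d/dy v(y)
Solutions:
 v(y) = C1*sin(y)^4


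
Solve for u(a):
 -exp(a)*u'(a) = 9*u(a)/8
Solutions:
 u(a) = C1*exp(9*exp(-a)/8)


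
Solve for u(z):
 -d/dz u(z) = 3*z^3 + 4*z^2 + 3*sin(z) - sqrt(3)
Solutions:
 u(z) = C1 - 3*z^4/4 - 4*z^3/3 + sqrt(3)*z + 3*cos(z)


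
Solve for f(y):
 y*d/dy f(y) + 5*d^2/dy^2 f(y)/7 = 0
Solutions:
 f(y) = C1 + C2*erf(sqrt(70)*y/10)


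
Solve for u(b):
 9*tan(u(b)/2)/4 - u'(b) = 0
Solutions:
 u(b) = -2*asin(C1*exp(9*b/8)) + 2*pi
 u(b) = 2*asin(C1*exp(9*b/8))


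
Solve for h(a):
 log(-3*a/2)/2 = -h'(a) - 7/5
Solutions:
 h(a) = C1 - a*log(-a)/2 + a*(-log(3) - 9/10 + log(6)/2)


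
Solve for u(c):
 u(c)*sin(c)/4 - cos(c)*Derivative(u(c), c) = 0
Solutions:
 u(c) = C1/cos(c)^(1/4)


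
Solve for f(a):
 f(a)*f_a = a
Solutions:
 f(a) = -sqrt(C1 + a^2)
 f(a) = sqrt(C1 + a^2)


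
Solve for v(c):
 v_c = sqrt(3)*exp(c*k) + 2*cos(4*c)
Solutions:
 v(c) = C1 + sin(4*c)/2 + sqrt(3)*exp(c*k)/k


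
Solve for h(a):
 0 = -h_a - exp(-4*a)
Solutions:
 h(a) = C1 + exp(-4*a)/4


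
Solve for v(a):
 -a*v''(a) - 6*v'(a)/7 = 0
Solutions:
 v(a) = C1 + C2*a^(1/7)


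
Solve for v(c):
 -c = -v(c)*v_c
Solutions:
 v(c) = -sqrt(C1 + c^2)
 v(c) = sqrt(C1 + c^2)


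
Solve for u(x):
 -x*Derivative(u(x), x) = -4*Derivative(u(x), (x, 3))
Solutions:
 u(x) = C1 + Integral(C2*airyai(2^(1/3)*x/2) + C3*airybi(2^(1/3)*x/2), x)


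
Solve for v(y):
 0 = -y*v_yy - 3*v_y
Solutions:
 v(y) = C1 + C2/y^2


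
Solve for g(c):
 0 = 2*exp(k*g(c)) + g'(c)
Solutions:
 g(c) = Piecewise((log(1/(C1*k + 2*c*k))/k, Ne(k, 0)), (nan, True))
 g(c) = Piecewise((C1 - 2*c, Eq(k, 0)), (nan, True))


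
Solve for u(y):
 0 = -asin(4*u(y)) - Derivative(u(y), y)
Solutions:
 Integral(1/asin(4*_y), (_y, u(y))) = C1 - y


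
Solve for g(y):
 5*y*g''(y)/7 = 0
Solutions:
 g(y) = C1 + C2*y


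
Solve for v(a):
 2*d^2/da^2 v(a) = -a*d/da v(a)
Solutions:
 v(a) = C1 + C2*erf(a/2)


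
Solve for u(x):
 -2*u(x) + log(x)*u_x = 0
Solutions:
 u(x) = C1*exp(2*li(x))


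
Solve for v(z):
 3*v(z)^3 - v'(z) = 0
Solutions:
 v(z) = -sqrt(2)*sqrt(-1/(C1 + 3*z))/2
 v(z) = sqrt(2)*sqrt(-1/(C1 + 3*z))/2


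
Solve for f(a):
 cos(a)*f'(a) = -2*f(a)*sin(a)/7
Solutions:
 f(a) = C1*cos(a)^(2/7)


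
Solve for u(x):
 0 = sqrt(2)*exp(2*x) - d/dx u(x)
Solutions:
 u(x) = C1 + sqrt(2)*exp(2*x)/2


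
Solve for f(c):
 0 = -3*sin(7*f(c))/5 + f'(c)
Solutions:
 -3*c/5 + log(cos(7*f(c)) - 1)/14 - log(cos(7*f(c)) + 1)/14 = C1


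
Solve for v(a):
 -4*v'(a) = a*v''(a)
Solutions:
 v(a) = C1 + C2/a^3


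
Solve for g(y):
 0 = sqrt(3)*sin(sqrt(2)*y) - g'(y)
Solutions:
 g(y) = C1 - sqrt(6)*cos(sqrt(2)*y)/2


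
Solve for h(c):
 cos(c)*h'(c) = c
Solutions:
 h(c) = C1 + Integral(c/cos(c), c)


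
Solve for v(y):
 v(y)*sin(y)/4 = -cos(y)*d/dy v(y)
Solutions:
 v(y) = C1*cos(y)^(1/4)


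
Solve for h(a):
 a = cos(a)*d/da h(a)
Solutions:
 h(a) = C1 + Integral(a/cos(a), a)


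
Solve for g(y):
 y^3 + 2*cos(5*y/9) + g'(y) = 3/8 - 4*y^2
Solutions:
 g(y) = C1 - y^4/4 - 4*y^3/3 + 3*y/8 - 18*sin(5*y/9)/5


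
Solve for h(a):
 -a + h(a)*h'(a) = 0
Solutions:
 h(a) = -sqrt(C1 + a^2)
 h(a) = sqrt(C1 + a^2)


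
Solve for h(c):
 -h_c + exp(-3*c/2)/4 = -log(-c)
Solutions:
 h(c) = C1 + c*log(-c) - c - exp(-3*c/2)/6


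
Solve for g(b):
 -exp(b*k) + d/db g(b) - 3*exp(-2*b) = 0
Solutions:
 g(b) = C1 - 3*exp(-2*b)/2 + exp(b*k)/k


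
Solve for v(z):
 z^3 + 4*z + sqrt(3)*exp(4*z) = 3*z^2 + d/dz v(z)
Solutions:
 v(z) = C1 + z^4/4 - z^3 + 2*z^2 + sqrt(3)*exp(4*z)/4


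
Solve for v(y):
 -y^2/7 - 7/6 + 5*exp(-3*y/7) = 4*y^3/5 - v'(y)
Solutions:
 v(y) = C1 + y^4/5 + y^3/21 + 7*y/6 + 35*exp(-3*y/7)/3


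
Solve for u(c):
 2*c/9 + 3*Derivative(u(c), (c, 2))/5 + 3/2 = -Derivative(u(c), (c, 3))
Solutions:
 u(c) = C1 + C2*c + C3*exp(-3*c/5) - 5*c^3/81 - 305*c^2/324


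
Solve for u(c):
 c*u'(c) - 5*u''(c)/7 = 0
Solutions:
 u(c) = C1 + C2*erfi(sqrt(70)*c/10)


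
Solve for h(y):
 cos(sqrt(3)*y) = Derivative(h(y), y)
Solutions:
 h(y) = C1 + sqrt(3)*sin(sqrt(3)*y)/3


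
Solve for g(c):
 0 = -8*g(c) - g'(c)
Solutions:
 g(c) = C1*exp(-8*c)


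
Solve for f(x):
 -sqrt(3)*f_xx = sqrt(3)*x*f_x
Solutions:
 f(x) = C1 + C2*erf(sqrt(2)*x/2)


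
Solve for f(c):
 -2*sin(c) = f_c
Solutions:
 f(c) = C1 + 2*cos(c)


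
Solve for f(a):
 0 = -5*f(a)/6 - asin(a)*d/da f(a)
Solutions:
 f(a) = C1*exp(-5*Integral(1/asin(a), a)/6)


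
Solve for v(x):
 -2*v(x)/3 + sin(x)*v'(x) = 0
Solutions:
 v(x) = C1*(cos(x) - 1)^(1/3)/(cos(x) + 1)^(1/3)


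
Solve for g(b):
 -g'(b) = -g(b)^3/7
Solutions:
 g(b) = -sqrt(14)*sqrt(-1/(C1 + b))/2
 g(b) = sqrt(14)*sqrt(-1/(C1 + b))/2


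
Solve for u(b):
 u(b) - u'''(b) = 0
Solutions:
 u(b) = C3*exp(b) + (C1*sin(sqrt(3)*b/2) + C2*cos(sqrt(3)*b/2))*exp(-b/2)


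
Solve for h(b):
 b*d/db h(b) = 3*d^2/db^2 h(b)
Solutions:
 h(b) = C1 + C2*erfi(sqrt(6)*b/6)


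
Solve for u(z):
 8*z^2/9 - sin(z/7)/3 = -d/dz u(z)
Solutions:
 u(z) = C1 - 8*z^3/27 - 7*cos(z/7)/3


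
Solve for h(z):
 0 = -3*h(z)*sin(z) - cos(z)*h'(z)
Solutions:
 h(z) = C1*cos(z)^3


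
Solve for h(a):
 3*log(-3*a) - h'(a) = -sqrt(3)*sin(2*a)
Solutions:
 h(a) = C1 + 3*a*log(-a) - 3*a + 3*a*log(3) - sqrt(3)*cos(2*a)/2


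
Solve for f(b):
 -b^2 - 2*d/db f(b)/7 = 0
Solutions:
 f(b) = C1 - 7*b^3/6


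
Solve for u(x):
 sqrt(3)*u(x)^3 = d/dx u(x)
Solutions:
 u(x) = -sqrt(2)*sqrt(-1/(C1 + sqrt(3)*x))/2
 u(x) = sqrt(2)*sqrt(-1/(C1 + sqrt(3)*x))/2


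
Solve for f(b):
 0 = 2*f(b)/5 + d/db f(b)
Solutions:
 f(b) = C1*exp(-2*b/5)


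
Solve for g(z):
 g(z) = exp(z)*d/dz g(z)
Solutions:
 g(z) = C1*exp(-exp(-z))


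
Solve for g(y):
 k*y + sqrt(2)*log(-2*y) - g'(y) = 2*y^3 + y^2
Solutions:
 g(y) = C1 + k*y^2/2 - y^4/2 - y^3/3 + sqrt(2)*y*log(-y) + sqrt(2)*y*(-1 + log(2))


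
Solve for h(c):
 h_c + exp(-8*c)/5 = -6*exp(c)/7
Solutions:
 h(c) = C1 - 6*exp(c)/7 + exp(-8*c)/40


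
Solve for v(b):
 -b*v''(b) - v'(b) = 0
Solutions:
 v(b) = C1 + C2*log(b)


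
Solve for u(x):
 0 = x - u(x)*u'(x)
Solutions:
 u(x) = -sqrt(C1 + x^2)
 u(x) = sqrt(C1 + x^2)


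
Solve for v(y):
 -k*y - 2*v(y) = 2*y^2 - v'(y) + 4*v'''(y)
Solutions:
 v(y) = C1*exp(3^(1/3)*y*(3^(1/3)/(sqrt(321) + 18)^(1/3) + (sqrt(321) + 18)^(1/3))/12)*sin(3^(1/6)*y*(-3^(2/3)*(sqrt(321) + 18)^(1/3) + 3/(sqrt(321) + 18)^(1/3))/12) + C2*exp(3^(1/3)*y*(3^(1/3)/(sqrt(321) + 18)^(1/3) + (sqrt(321) + 18)^(1/3))/12)*cos(3^(1/6)*y*(-3^(2/3)*(sqrt(321) + 18)^(1/3) + 3/(sqrt(321) + 18)^(1/3))/12) + C3*exp(-3^(1/3)*y*(3^(1/3)/(sqrt(321) + 18)^(1/3) + (sqrt(321) + 18)^(1/3))/6) - k*y/2 - k/4 - y^2 - y - 1/2


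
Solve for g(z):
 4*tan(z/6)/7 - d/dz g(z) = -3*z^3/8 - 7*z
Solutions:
 g(z) = C1 + 3*z^4/32 + 7*z^2/2 - 24*log(cos(z/6))/7


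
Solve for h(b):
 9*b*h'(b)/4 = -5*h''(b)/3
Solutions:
 h(b) = C1 + C2*erf(3*sqrt(30)*b/20)


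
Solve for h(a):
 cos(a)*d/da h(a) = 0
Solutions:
 h(a) = C1


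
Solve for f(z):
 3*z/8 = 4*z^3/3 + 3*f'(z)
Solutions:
 f(z) = C1 - z^4/9 + z^2/16


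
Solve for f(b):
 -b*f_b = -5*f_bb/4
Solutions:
 f(b) = C1 + C2*erfi(sqrt(10)*b/5)


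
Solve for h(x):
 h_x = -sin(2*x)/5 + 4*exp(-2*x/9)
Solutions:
 h(x) = C1 + cos(2*x)/10 - 18*exp(-2*x/9)


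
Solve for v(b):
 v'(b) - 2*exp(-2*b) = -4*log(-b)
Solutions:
 v(b) = C1 - 4*b*log(-b) + 4*b - exp(-2*b)


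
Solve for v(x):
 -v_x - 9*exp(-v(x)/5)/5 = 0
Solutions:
 v(x) = 5*log(C1 - 9*x/25)


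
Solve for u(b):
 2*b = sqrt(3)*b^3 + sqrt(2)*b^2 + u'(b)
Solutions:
 u(b) = C1 - sqrt(3)*b^4/4 - sqrt(2)*b^3/3 + b^2


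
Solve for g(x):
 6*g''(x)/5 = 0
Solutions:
 g(x) = C1 + C2*x


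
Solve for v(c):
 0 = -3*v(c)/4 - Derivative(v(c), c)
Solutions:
 v(c) = C1*exp(-3*c/4)


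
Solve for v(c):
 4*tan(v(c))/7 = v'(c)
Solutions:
 v(c) = pi - asin(C1*exp(4*c/7))
 v(c) = asin(C1*exp(4*c/7))


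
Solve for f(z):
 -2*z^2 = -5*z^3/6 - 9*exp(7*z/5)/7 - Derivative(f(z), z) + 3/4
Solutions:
 f(z) = C1 - 5*z^4/24 + 2*z^3/3 + 3*z/4 - 45*exp(7*z/5)/49


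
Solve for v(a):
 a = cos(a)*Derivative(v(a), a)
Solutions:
 v(a) = C1 + Integral(a/cos(a), a)


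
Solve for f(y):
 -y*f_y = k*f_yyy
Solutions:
 f(y) = C1 + Integral(C2*airyai(y*(-1/k)^(1/3)) + C3*airybi(y*(-1/k)^(1/3)), y)


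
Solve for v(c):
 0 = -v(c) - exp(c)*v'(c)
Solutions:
 v(c) = C1*exp(exp(-c))


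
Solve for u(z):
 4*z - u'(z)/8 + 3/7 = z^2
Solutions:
 u(z) = C1 - 8*z^3/3 + 16*z^2 + 24*z/7


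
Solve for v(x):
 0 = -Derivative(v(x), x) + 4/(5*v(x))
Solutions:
 v(x) = -sqrt(C1 + 40*x)/5
 v(x) = sqrt(C1 + 40*x)/5


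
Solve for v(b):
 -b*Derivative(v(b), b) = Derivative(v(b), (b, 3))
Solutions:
 v(b) = C1 + Integral(C2*airyai(-b) + C3*airybi(-b), b)


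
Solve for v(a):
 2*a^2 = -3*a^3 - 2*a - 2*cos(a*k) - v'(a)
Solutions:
 v(a) = C1 - 3*a^4/4 - 2*a^3/3 - a^2 - 2*sin(a*k)/k


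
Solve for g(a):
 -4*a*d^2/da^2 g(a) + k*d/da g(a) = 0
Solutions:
 g(a) = C1 + a^(re(k)/4 + 1)*(C2*sin(log(a)*Abs(im(k))/4) + C3*cos(log(a)*im(k)/4))


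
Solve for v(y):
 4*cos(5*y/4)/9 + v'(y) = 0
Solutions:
 v(y) = C1 - 16*sin(5*y/4)/45


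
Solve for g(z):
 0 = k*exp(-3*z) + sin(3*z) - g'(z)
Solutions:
 g(z) = C1 - k*exp(-3*z)/3 - cos(3*z)/3


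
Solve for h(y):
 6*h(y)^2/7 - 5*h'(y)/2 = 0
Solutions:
 h(y) = -35/(C1 + 12*y)


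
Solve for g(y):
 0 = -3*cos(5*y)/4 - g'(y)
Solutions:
 g(y) = C1 - 3*sin(5*y)/20


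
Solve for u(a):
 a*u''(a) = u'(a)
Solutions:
 u(a) = C1 + C2*a^2


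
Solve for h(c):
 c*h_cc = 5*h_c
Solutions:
 h(c) = C1 + C2*c^6


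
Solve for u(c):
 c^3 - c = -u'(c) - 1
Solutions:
 u(c) = C1 - c^4/4 + c^2/2 - c


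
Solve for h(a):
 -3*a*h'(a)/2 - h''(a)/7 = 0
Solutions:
 h(a) = C1 + C2*erf(sqrt(21)*a/2)


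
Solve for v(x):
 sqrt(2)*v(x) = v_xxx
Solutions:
 v(x) = C3*exp(2^(1/6)*x) + (C1*sin(2^(1/6)*sqrt(3)*x/2) + C2*cos(2^(1/6)*sqrt(3)*x/2))*exp(-2^(1/6)*x/2)


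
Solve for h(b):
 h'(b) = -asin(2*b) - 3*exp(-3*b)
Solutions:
 h(b) = C1 - b*asin(2*b) - sqrt(1 - 4*b^2)/2 + exp(-3*b)


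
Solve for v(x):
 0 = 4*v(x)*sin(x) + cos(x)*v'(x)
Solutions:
 v(x) = C1*cos(x)^4


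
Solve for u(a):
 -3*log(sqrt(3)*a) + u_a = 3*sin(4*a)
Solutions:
 u(a) = C1 + 3*a*log(a) - 3*a + 3*a*log(3)/2 - 3*cos(4*a)/4


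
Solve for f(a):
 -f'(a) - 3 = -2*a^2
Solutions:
 f(a) = C1 + 2*a^3/3 - 3*a


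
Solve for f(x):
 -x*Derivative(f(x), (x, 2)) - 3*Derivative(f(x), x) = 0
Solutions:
 f(x) = C1 + C2/x^2


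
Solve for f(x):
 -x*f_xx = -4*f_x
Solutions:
 f(x) = C1 + C2*x^5


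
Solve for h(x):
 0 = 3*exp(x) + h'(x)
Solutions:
 h(x) = C1 - 3*exp(x)


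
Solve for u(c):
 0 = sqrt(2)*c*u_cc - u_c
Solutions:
 u(c) = C1 + C2*c^(sqrt(2)/2 + 1)


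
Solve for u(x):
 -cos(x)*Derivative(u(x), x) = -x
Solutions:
 u(x) = C1 + Integral(x/cos(x), x)


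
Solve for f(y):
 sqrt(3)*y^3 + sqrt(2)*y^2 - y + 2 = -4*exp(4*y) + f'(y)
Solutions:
 f(y) = C1 + sqrt(3)*y^4/4 + sqrt(2)*y^3/3 - y^2/2 + 2*y + exp(4*y)


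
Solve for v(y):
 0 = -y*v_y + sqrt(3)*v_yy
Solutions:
 v(y) = C1 + C2*erfi(sqrt(2)*3^(3/4)*y/6)


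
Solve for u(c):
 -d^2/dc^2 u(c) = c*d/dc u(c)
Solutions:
 u(c) = C1 + C2*erf(sqrt(2)*c/2)


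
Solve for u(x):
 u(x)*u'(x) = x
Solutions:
 u(x) = -sqrt(C1 + x^2)
 u(x) = sqrt(C1 + x^2)


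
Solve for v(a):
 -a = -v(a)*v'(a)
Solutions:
 v(a) = -sqrt(C1 + a^2)
 v(a) = sqrt(C1 + a^2)


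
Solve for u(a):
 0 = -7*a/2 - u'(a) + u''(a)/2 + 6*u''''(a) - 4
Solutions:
 u(a) = C1 + C4*exp(a/2) - 7*a^2/4 - 23*a/4 + (C2*sin(sqrt(39)*a/12) + C3*cos(sqrt(39)*a/12))*exp(-a/4)


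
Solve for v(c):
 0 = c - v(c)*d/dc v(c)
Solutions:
 v(c) = -sqrt(C1 + c^2)
 v(c) = sqrt(C1 + c^2)


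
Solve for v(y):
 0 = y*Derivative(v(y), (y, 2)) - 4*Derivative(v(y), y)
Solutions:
 v(y) = C1 + C2*y^5


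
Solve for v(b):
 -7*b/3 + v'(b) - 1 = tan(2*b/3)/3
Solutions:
 v(b) = C1 + 7*b^2/6 + b - log(cos(2*b/3))/2


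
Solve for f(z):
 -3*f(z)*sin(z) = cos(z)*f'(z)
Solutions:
 f(z) = C1*cos(z)^3


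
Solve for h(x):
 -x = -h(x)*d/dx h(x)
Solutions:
 h(x) = -sqrt(C1 + x^2)
 h(x) = sqrt(C1 + x^2)


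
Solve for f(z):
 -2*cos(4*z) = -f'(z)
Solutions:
 f(z) = C1 + sin(4*z)/2


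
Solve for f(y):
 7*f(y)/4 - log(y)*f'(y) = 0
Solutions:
 f(y) = C1*exp(7*li(y)/4)


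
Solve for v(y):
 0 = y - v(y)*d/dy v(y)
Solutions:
 v(y) = -sqrt(C1 + y^2)
 v(y) = sqrt(C1 + y^2)


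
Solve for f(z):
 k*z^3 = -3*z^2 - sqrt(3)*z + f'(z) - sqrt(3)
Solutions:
 f(z) = C1 + k*z^4/4 + z^3 + sqrt(3)*z^2/2 + sqrt(3)*z


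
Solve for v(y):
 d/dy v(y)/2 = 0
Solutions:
 v(y) = C1


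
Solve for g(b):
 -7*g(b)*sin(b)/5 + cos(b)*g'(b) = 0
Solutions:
 g(b) = C1/cos(b)^(7/5)


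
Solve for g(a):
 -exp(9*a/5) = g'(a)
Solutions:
 g(a) = C1 - 5*exp(9*a/5)/9


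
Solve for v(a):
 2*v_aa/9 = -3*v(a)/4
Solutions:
 v(a) = C1*sin(3*sqrt(6)*a/4) + C2*cos(3*sqrt(6)*a/4)


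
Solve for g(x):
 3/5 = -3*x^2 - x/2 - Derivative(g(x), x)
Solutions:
 g(x) = C1 - x^3 - x^2/4 - 3*x/5


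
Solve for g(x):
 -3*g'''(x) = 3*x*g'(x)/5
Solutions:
 g(x) = C1 + Integral(C2*airyai(-5^(2/3)*x/5) + C3*airybi(-5^(2/3)*x/5), x)


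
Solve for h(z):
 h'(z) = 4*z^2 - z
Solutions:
 h(z) = C1 + 4*z^3/3 - z^2/2


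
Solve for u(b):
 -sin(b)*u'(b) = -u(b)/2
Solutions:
 u(b) = C1*(cos(b) - 1)^(1/4)/(cos(b) + 1)^(1/4)


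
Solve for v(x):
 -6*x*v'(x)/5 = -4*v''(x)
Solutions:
 v(x) = C1 + C2*erfi(sqrt(15)*x/10)


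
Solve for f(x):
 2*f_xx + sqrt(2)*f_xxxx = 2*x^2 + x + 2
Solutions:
 f(x) = C1 + C2*x + C3*sin(2^(1/4)*x) + C4*cos(2^(1/4)*x) + x^4/12 + x^3/12 + x^2*(1 - sqrt(2))/2


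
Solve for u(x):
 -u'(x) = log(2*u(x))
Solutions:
 Integral(1/(log(_y) + log(2)), (_y, u(x))) = C1 - x


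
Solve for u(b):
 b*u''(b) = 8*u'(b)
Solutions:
 u(b) = C1 + C2*b^9


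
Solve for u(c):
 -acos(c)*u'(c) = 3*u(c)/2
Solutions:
 u(c) = C1*exp(-3*Integral(1/acos(c), c)/2)


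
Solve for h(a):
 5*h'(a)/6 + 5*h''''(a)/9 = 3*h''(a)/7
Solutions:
 h(a) = C1 + C2*exp(210^(1/3)*a*(6*210^(1/3)/(sqrt(1455265) + 1225)^(1/3) + (sqrt(1455265) + 1225)^(1/3))/140)*sin(3^(1/6)*70^(1/3)*a*(-3^(2/3)*(sqrt(1455265) + 1225)^(1/3) + 18*70^(1/3)/(sqrt(1455265) + 1225)^(1/3))/140) + C3*exp(210^(1/3)*a*(6*210^(1/3)/(sqrt(1455265) + 1225)^(1/3) + (sqrt(1455265) + 1225)^(1/3))/140)*cos(3^(1/6)*70^(1/3)*a*(-3^(2/3)*(sqrt(1455265) + 1225)^(1/3) + 18*70^(1/3)/(sqrt(1455265) + 1225)^(1/3))/140) + C4*exp(-210^(1/3)*a*(6*210^(1/3)/(sqrt(1455265) + 1225)^(1/3) + (sqrt(1455265) + 1225)^(1/3))/70)


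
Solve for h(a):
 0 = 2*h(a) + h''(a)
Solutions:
 h(a) = C1*sin(sqrt(2)*a) + C2*cos(sqrt(2)*a)


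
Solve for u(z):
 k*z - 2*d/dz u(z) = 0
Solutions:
 u(z) = C1 + k*z^2/4


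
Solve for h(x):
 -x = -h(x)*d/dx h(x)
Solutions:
 h(x) = -sqrt(C1 + x^2)
 h(x) = sqrt(C1 + x^2)


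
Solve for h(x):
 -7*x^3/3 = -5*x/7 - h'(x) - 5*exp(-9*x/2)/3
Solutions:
 h(x) = C1 + 7*x^4/12 - 5*x^2/14 + 10*exp(-9*x/2)/27


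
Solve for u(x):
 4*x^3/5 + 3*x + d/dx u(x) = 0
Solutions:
 u(x) = C1 - x^4/5 - 3*x^2/2


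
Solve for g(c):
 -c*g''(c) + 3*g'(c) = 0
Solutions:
 g(c) = C1 + C2*c^4


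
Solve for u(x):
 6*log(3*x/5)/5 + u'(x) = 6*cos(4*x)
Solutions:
 u(x) = C1 - 6*x*log(x)/5 - 6*x*log(3)/5 + 6*x/5 + 6*x*log(5)/5 + 3*sin(4*x)/2


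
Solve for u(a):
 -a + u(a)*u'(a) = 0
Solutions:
 u(a) = -sqrt(C1 + a^2)
 u(a) = sqrt(C1 + a^2)


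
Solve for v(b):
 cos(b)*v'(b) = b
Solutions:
 v(b) = C1 + Integral(b/cos(b), b)


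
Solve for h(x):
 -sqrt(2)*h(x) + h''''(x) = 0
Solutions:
 h(x) = C1*exp(-2^(1/8)*x) + C2*exp(2^(1/8)*x) + C3*sin(2^(1/8)*x) + C4*cos(2^(1/8)*x)


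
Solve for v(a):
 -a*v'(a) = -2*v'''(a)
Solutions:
 v(a) = C1 + Integral(C2*airyai(2^(2/3)*a/2) + C3*airybi(2^(2/3)*a/2), a)


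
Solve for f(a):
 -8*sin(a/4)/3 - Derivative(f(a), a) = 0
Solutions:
 f(a) = C1 + 32*cos(a/4)/3


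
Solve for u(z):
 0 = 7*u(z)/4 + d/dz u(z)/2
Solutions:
 u(z) = C1*exp(-7*z/2)


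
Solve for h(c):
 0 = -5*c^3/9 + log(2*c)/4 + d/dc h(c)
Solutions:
 h(c) = C1 + 5*c^4/36 - c*log(c)/4 - c*log(2)/4 + c/4


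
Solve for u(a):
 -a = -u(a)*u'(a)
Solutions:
 u(a) = -sqrt(C1 + a^2)
 u(a) = sqrt(C1 + a^2)


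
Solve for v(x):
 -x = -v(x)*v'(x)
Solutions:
 v(x) = -sqrt(C1 + x^2)
 v(x) = sqrt(C1 + x^2)


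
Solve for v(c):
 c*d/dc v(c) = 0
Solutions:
 v(c) = C1


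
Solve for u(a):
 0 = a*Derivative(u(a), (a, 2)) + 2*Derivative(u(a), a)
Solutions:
 u(a) = C1 + C2/a


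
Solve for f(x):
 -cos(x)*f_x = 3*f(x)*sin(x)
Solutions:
 f(x) = C1*cos(x)^3


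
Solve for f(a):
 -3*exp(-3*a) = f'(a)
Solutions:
 f(a) = C1 + exp(-3*a)


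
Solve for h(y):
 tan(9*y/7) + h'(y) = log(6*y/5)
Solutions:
 h(y) = C1 + y*log(y) - y*log(5) - y + y*log(6) + 7*log(cos(9*y/7))/9


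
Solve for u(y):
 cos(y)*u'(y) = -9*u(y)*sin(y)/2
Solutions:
 u(y) = C1*cos(y)^(9/2)


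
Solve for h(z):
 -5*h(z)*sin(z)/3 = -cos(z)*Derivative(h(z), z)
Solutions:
 h(z) = C1/cos(z)^(5/3)


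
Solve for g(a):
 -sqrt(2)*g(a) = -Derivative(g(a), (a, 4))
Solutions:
 g(a) = C1*exp(-2^(1/8)*a) + C2*exp(2^(1/8)*a) + C3*sin(2^(1/8)*a) + C4*cos(2^(1/8)*a)


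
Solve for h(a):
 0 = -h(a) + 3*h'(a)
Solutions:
 h(a) = C1*exp(a/3)


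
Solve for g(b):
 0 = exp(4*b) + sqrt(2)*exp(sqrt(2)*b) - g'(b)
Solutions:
 g(b) = C1 + exp(4*b)/4 + exp(sqrt(2)*b)


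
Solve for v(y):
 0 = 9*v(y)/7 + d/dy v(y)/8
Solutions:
 v(y) = C1*exp(-72*y/7)


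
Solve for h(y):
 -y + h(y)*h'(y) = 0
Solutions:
 h(y) = -sqrt(C1 + y^2)
 h(y) = sqrt(C1 + y^2)


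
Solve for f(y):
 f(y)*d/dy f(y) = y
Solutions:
 f(y) = -sqrt(C1 + y^2)
 f(y) = sqrt(C1 + y^2)


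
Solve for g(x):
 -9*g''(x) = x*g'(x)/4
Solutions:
 g(x) = C1 + C2*erf(sqrt(2)*x/12)


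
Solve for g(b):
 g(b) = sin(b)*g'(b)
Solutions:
 g(b) = C1*sqrt(cos(b) - 1)/sqrt(cos(b) + 1)


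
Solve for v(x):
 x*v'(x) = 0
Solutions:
 v(x) = C1


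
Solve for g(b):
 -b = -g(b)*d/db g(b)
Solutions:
 g(b) = -sqrt(C1 + b^2)
 g(b) = sqrt(C1 + b^2)


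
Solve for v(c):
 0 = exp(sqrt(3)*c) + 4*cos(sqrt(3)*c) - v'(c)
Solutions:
 v(c) = C1 + sqrt(3)*exp(sqrt(3)*c)/3 + 4*sqrt(3)*sin(sqrt(3)*c)/3


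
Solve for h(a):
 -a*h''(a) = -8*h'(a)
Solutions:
 h(a) = C1 + C2*a^9


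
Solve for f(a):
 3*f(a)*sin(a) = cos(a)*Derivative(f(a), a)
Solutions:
 f(a) = C1/cos(a)^3


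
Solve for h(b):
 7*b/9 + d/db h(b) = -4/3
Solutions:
 h(b) = C1 - 7*b^2/18 - 4*b/3


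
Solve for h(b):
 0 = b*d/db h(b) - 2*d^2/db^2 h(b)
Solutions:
 h(b) = C1 + C2*erfi(b/2)


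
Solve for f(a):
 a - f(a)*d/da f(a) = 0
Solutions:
 f(a) = -sqrt(C1 + a^2)
 f(a) = sqrt(C1 + a^2)


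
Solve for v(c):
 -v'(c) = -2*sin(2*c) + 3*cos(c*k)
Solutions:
 v(c) = C1 - cos(2*c) - 3*sin(c*k)/k


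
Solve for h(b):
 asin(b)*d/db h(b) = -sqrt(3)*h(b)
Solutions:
 h(b) = C1*exp(-sqrt(3)*Integral(1/asin(b), b))


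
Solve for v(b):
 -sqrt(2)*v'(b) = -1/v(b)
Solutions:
 v(b) = -sqrt(C1 + sqrt(2)*b)
 v(b) = sqrt(C1 + sqrt(2)*b)


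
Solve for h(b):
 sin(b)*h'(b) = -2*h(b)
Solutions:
 h(b) = C1*(cos(b) + 1)/(cos(b) - 1)


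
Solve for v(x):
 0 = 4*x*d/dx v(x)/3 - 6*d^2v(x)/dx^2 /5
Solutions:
 v(x) = C1 + C2*erfi(sqrt(5)*x/3)


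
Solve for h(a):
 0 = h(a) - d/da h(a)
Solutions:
 h(a) = C1*exp(a)


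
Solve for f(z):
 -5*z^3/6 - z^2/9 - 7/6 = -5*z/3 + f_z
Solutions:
 f(z) = C1 - 5*z^4/24 - z^3/27 + 5*z^2/6 - 7*z/6


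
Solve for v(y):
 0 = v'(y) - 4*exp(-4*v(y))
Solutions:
 v(y) = log(-I*(C1 + 16*y)^(1/4))
 v(y) = log(I*(C1 + 16*y)^(1/4))
 v(y) = log(-(C1 + 16*y)^(1/4))
 v(y) = log(C1 + 16*y)/4


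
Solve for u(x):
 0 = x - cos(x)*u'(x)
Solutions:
 u(x) = C1 + Integral(x/cos(x), x)


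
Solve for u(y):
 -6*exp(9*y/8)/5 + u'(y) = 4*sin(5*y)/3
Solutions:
 u(y) = C1 + 16*exp(9*y/8)/15 - 4*cos(5*y)/15


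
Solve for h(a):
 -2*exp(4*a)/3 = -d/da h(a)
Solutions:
 h(a) = C1 + exp(4*a)/6


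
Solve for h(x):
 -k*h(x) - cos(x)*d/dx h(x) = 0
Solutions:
 h(x) = C1*exp(k*(log(sin(x) - 1) - log(sin(x) + 1))/2)


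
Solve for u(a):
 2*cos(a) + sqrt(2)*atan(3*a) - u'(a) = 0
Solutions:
 u(a) = C1 + sqrt(2)*(a*atan(3*a) - log(9*a^2 + 1)/6) + 2*sin(a)


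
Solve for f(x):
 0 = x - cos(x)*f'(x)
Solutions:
 f(x) = C1 + Integral(x/cos(x), x)


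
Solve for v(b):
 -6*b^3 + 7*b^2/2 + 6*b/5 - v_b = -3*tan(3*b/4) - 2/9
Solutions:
 v(b) = C1 - 3*b^4/2 + 7*b^3/6 + 3*b^2/5 + 2*b/9 - 4*log(cos(3*b/4))


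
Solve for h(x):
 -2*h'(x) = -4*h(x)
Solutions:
 h(x) = C1*exp(2*x)


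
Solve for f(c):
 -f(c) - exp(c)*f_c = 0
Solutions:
 f(c) = C1*exp(exp(-c))


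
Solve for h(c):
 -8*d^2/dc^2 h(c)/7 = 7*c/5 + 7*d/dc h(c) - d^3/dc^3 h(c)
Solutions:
 h(c) = C1 + C2*exp(c*(4 - sqrt(359))/7) + C3*exp(c*(4 + sqrt(359))/7) - c^2/10 + 8*c/245


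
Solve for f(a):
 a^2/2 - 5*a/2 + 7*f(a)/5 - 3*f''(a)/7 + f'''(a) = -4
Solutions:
 f(a) = C1*exp(a*(10*10^(1/3)/(49*sqrt(2381) + 2391)^(1/3) + 20 + 10^(2/3)*(49*sqrt(2381) + 2391)^(1/3))/140)*sin(10^(1/3)*sqrt(3)*a*(-10^(1/3)*(49*sqrt(2381) + 2391)^(1/3) + 10/(49*sqrt(2381) + 2391)^(1/3))/140) + C2*exp(a*(10*10^(1/3)/(49*sqrt(2381) + 2391)^(1/3) + 20 + 10^(2/3)*(49*sqrt(2381) + 2391)^(1/3))/140)*cos(10^(1/3)*sqrt(3)*a*(-10^(1/3)*(49*sqrt(2381) + 2391)^(1/3) + 10/(49*sqrt(2381) + 2391)^(1/3))/140) + C3*exp(a*(-10^(2/3)*(49*sqrt(2381) + 2391)^(1/3) - 10*10^(1/3)/(49*sqrt(2381) + 2391)^(1/3) + 10)/70) - 5*a^2/14 + 25*a/14 - 1055/343


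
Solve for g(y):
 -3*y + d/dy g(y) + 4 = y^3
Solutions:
 g(y) = C1 + y^4/4 + 3*y^2/2 - 4*y


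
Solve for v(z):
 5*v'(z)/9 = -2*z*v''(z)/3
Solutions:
 v(z) = C1 + C2*z^(1/6)


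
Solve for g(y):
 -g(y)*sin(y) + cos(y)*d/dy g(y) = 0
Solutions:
 g(y) = C1/cos(y)


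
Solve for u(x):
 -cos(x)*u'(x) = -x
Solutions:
 u(x) = C1 + Integral(x/cos(x), x)


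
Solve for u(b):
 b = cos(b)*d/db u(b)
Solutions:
 u(b) = C1 + Integral(b/cos(b), b)


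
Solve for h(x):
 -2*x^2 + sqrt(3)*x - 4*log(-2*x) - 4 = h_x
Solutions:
 h(x) = C1 - 2*x^3/3 + sqrt(3)*x^2/2 - 4*x*log(-x) - 4*x*log(2)


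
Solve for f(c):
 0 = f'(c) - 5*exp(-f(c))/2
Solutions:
 f(c) = log(C1 + 5*c/2)


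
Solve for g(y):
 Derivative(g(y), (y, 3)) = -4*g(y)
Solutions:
 g(y) = C3*exp(-2^(2/3)*y) + (C1*sin(2^(2/3)*sqrt(3)*y/2) + C2*cos(2^(2/3)*sqrt(3)*y/2))*exp(2^(2/3)*y/2)


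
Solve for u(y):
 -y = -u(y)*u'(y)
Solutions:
 u(y) = -sqrt(C1 + y^2)
 u(y) = sqrt(C1 + y^2)


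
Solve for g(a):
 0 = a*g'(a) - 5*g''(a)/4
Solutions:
 g(a) = C1 + C2*erfi(sqrt(10)*a/5)


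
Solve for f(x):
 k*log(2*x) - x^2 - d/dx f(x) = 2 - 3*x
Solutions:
 f(x) = C1 + k*x*log(x) - k*x + k*x*log(2) - x^3/3 + 3*x^2/2 - 2*x


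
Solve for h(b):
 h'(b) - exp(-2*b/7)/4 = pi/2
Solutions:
 h(b) = C1 + pi*b/2 - 7*exp(-2*b/7)/8


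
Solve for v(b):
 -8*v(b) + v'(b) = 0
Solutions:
 v(b) = C1*exp(8*b)


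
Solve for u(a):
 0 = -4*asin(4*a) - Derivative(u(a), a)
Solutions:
 u(a) = C1 - 4*a*asin(4*a) - sqrt(1 - 16*a^2)


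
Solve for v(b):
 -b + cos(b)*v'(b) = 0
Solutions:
 v(b) = C1 + Integral(b/cos(b), b)


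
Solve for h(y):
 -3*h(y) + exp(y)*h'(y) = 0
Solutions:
 h(y) = C1*exp(-3*exp(-y))


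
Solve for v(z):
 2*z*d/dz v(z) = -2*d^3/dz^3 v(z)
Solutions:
 v(z) = C1 + Integral(C2*airyai(-z) + C3*airybi(-z), z)


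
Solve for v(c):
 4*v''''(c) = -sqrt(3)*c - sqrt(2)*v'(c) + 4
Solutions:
 v(c) = C1 + C4*exp(-sqrt(2)*c/2) - sqrt(6)*c^2/4 + 2*sqrt(2)*c + (C2*sin(sqrt(6)*c/4) + C3*cos(sqrt(6)*c/4))*exp(sqrt(2)*c/4)


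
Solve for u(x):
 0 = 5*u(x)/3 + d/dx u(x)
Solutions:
 u(x) = C1*exp(-5*x/3)


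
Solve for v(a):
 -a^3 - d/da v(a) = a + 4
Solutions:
 v(a) = C1 - a^4/4 - a^2/2 - 4*a


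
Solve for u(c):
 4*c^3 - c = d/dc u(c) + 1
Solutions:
 u(c) = C1 + c^4 - c^2/2 - c


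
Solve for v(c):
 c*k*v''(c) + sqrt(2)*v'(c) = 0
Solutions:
 v(c) = C1 + c^(((re(k) - sqrt(2))*re(k) + im(k)^2)/(re(k)^2 + im(k)^2))*(C2*sin(sqrt(2)*log(c)*Abs(im(k))/(re(k)^2 + im(k)^2)) + C3*cos(sqrt(2)*log(c)*im(k)/(re(k)^2 + im(k)^2)))


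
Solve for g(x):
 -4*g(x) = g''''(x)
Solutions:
 g(x) = (C1*sin(x) + C2*cos(x))*exp(-x) + (C3*sin(x) + C4*cos(x))*exp(x)


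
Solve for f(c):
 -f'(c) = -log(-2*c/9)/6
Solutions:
 f(c) = C1 + c*log(-c)/6 + c*(-2*log(3) - 1 + log(2))/6


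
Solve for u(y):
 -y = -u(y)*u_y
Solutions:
 u(y) = -sqrt(C1 + y^2)
 u(y) = sqrt(C1 + y^2)


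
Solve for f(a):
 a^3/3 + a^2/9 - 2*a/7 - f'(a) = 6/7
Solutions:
 f(a) = C1 + a^4/12 + a^3/27 - a^2/7 - 6*a/7


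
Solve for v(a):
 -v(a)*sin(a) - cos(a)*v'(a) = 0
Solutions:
 v(a) = C1*cos(a)


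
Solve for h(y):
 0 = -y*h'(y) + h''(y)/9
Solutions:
 h(y) = C1 + C2*erfi(3*sqrt(2)*y/2)


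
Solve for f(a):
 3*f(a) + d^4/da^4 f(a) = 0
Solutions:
 f(a) = (C1*sin(sqrt(2)*3^(1/4)*a/2) + C2*cos(sqrt(2)*3^(1/4)*a/2))*exp(-sqrt(2)*3^(1/4)*a/2) + (C3*sin(sqrt(2)*3^(1/4)*a/2) + C4*cos(sqrt(2)*3^(1/4)*a/2))*exp(sqrt(2)*3^(1/4)*a/2)


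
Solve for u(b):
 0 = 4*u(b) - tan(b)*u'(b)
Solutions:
 u(b) = C1*sin(b)^4


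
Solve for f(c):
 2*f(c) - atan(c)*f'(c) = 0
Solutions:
 f(c) = C1*exp(2*Integral(1/atan(c), c))


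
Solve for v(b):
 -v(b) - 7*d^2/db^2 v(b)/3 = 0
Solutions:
 v(b) = C1*sin(sqrt(21)*b/7) + C2*cos(sqrt(21)*b/7)


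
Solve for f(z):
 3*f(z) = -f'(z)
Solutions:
 f(z) = C1*exp(-3*z)


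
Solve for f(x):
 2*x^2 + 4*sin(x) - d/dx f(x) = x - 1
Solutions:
 f(x) = C1 + 2*x^3/3 - x^2/2 + x - 4*cos(x)


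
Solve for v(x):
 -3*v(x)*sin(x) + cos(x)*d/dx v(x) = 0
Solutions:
 v(x) = C1/cos(x)^3


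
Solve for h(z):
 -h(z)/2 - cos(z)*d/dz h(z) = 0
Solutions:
 h(z) = C1*(sin(z) - 1)^(1/4)/(sin(z) + 1)^(1/4)


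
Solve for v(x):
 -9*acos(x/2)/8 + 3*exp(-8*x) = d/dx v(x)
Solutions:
 v(x) = C1 - 9*x*acos(x/2)/8 + 9*sqrt(4 - x^2)/8 - 3*exp(-8*x)/8


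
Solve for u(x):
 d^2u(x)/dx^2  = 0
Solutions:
 u(x) = C1 + C2*x


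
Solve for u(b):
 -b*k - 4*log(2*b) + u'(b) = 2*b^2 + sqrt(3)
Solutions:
 u(b) = C1 + 2*b^3/3 + b^2*k/2 + 4*b*log(b) - 4*b + sqrt(3)*b + b*log(16)


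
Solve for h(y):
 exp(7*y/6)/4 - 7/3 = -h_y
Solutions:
 h(y) = C1 + 7*y/3 - 3*exp(7*y/6)/14


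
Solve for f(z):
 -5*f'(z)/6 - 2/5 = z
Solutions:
 f(z) = C1 - 3*z^2/5 - 12*z/25


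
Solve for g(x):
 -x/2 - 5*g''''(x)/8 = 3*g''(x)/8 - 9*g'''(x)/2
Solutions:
 g(x) = C1 + C2*x + C3*exp(x*(18 - sqrt(309))/5) + C4*exp(x*(sqrt(309) + 18)/5) - 2*x^3/9 - 8*x^2


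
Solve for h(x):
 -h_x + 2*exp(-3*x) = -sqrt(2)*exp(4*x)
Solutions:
 h(x) = C1 + sqrt(2)*exp(4*x)/4 - 2*exp(-3*x)/3


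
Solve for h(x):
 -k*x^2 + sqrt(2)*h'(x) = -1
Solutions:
 h(x) = C1 + sqrt(2)*k*x^3/6 - sqrt(2)*x/2


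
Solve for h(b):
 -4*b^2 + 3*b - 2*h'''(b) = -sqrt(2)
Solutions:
 h(b) = C1 + C2*b + C3*b^2 - b^5/30 + b^4/16 + sqrt(2)*b^3/12


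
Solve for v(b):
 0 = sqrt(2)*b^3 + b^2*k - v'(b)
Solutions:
 v(b) = C1 + sqrt(2)*b^4/4 + b^3*k/3


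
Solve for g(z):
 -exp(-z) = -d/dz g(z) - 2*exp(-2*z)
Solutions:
 g(z) = C1 - exp(-z) + exp(-2*z)


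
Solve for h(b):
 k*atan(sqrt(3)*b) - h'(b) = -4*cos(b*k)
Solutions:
 h(b) = C1 + k*(b*atan(sqrt(3)*b) - sqrt(3)*log(3*b^2 + 1)/6) + 4*Piecewise((sin(b*k)/k, Ne(k, 0)), (b, True))


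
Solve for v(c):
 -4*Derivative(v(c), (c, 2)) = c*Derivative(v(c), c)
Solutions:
 v(c) = C1 + C2*erf(sqrt(2)*c/4)


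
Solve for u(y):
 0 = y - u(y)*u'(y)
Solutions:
 u(y) = -sqrt(C1 + y^2)
 u(y) = sqrt(C1 + y^2)


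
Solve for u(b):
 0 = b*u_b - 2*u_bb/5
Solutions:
 u(b) = C1 + C2*erfi(sqrt(5)*b/2)


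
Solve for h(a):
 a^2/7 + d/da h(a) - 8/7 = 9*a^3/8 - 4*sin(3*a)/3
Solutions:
 h(a) = C1 + 9*a^4/32 - a^3/21 + 8*a/7 + 4*cos(3*a)/9


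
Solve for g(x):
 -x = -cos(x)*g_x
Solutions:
 g(x) = C1 + Integral(x/cos(x), x)


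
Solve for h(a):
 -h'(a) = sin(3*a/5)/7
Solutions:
 h(a) = C1 + 5*cos(3*a/5)/21


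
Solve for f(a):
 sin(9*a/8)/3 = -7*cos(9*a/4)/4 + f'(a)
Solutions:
 f(a) = C1 + 7*sin(9*a/4)/9 - 8*cos(9*a/8)/27


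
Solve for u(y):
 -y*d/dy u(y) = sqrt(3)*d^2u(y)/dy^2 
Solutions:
 u(y) = C1 + C2*erf(sqrt(2)*3^(3/4)*y/6)


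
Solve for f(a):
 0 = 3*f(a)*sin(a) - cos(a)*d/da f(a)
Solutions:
 f(a) = C1/cos(a)^3


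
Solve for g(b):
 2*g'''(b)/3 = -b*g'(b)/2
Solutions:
 g(b) = C1 + Integral(C2*airyai(-6^(1/3)*b/2) + C3*airybi(-6^(1/3)*b/2), b)


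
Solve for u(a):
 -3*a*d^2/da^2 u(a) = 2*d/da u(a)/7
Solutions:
 u(a) = C1 + C2*a^(19/21)


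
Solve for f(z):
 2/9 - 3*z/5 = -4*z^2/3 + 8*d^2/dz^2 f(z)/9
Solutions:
 f(z) = C1 + C2*z + z^4/8 - 9*z^3/80 + z^2/8


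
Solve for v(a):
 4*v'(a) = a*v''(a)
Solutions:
 v(a) = C1 + C2*a^5


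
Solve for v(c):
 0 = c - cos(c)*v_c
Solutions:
 v(c) = C1 + Integral(c/cos(c), c)


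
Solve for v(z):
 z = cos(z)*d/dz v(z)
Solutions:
 v(z) = C1 + Integral(z/cos(z), z)


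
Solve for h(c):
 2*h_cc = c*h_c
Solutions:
 h(c) = C1 + C2*erfi(c/2)


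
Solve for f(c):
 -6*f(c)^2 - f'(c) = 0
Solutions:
 f(c) = 1/(C1 + 6*c)


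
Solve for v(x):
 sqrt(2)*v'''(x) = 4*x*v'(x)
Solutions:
 v(x) = C1 + Integral(C2*airyai(sqrt(2)*x) + C3*airybi(sqrt(2)*x), x)
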